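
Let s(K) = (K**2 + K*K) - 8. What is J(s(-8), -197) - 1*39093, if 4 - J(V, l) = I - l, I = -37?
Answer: -39249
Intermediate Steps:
s(K) = -8 + 2*K**2 (s(K) = (K**2 + K**2) - 8 = 2*K**2 - 8 = -8 + 2*K**2)
J(V, l) = 41 + l (J(V, l) = 4 - (-37 - l) = 4 + (37 + l) = 41 + l)
J(s(-8), -197) - 1*39093 = (41 - 197) - 1*39093 = -156 - 39093 = -39249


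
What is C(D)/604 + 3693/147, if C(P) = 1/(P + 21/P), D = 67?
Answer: 3353296523/133477960 ≈ 25.122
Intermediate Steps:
C(D)/604 + 3693/147 = (67/(21 + 67²))/604 + 3693/147 = (67/(21 + 4489))*(1/604) + 3693*(1/147) = (67/4510)*(1/604) + 1231/49 = 67/2724040 + 1231/49 = 3353296523/133477960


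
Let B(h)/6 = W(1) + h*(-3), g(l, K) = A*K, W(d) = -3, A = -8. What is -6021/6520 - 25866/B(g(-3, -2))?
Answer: 9266883/110840 ≈ 83.606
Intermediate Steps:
g(l, K) = -8*K
B(h) = -18 - 18*h (B(h) = 6*(-3 + h*(-3)) = 6*(-3 - 3*h) = -18 - 18*h)
-6021/6520 - 25866/B(g(-3, -2)) = -6021/6520 - 25866/(-18 - (-144)*(-2)) = -6021*1/6520 - 25866/(-18 - 18*16) = -6021/6520 - 25866/(-18 - 288) = -6021/6520 - 25866/(-306) = -6021/6520 - 25866*(-1/306) = -6021/6520 + 1437/17 = 9266883/110840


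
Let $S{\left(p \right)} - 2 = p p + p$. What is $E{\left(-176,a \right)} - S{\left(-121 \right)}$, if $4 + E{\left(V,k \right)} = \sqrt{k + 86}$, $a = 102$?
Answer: $-14526 + 2 \sqrt{47} \approx -14512.0$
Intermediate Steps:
$S{\left(p \right)} = 2 + p + p^{2}$ ($S{\left(p \right)} = 2 + \left(p p + p\right) = 2 + \left(p^{2} + p\right) = 2 + \left(p + p^{2}\right) = 2 + p + p^{2}$)
$E{\left(V,k \right)} = -4 + \sqrt{86 + k}$ ($E{\left(V,k \right)} = -4 + \sqrt{k + 86} = -4 + \sqrt{86 + k}$)
$E{\left(-176,a \right)} - S{\left(-121 \right)} = \left(-4 + \sqrt{86 + 102}\right) - \left(2 - 121 + \left(-121\right)^{2}\right) = \left(-4 + \sqrt{188}\right) - \left(2 - 121 + 14641\right) = \left(-4 + 2 \sqrt{47}\right) - 14522 = -14526 + 2 \sqrt{47}$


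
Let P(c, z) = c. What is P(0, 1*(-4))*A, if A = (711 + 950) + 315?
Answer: 0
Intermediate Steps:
A = 1976 (A = 1661 + 315 = 1976)
P(0, 1*(-4))*A = 0*1976 = 0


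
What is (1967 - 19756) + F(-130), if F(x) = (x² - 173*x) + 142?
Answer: 21743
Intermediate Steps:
F(x) = 142 + x² - 173*x
(1967 - 19756) + F(-130) = (1967 - 19756) + (142 + (-130)² - 173*(-130)) = -17789 + (142 + 16900 + 22490) = -17789 + 39532 = 21743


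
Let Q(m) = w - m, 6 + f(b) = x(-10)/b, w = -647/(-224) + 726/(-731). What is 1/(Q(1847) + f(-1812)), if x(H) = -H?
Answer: -74176032/137308015807 ≈ -0.00054022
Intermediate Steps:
w = 310333/163744 (w = -647*(-1/224) + 726*(-1/731) = 647/224 - 726/731 = 310333/163744 ≈ 1.8952)
f(b) = -6 + 10/b (f(b) = -6 + (-1*(-10))/b = -6 + 10/b)
Q(m) = 310333/163744 - m
1/(Q(1847) + f(-1812)) = 1/((310333/163744 - 1*1847) + (-6 + 10/(-1812))) = 1/((310333/163744 - 1847) + (-6 + 10*(-1/1812))) = 1/(-302124835/163744 + (-6 - 5/906)) = 1/(-302124835/163744 - 5441/906) = 1/(-137308015807/74176032) = -74176032/137308015807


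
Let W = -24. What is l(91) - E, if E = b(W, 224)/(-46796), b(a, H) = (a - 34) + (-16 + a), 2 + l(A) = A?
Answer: 2082373/23398 ≈ 88.998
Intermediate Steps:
l(A) = -2 + A
b(a, H) = -50 + 2*a (b(a, H) = (-34 + a) + (-16 + a) = -50 + 2*a)
E = 49/23398 (E = (-50 + 2*(-24))/(-46796) = (-50 - 48)*(-1/46796) = -98*(-1/46796) = 49/23398 ≈ 0.0020942)
l(91) - E = (-2 + 91) - 1*49/23398 = 89 - 49/23398 = 2082373/23398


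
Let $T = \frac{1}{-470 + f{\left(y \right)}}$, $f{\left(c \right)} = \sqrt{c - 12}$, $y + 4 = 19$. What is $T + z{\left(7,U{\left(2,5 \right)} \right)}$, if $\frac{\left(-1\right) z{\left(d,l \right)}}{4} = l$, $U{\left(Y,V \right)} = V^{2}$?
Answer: $- \frac{22090170}{220897} - \frac{\sqrt{3}}{220897} \approx -100.0$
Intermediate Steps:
$y = 15$ ($y = -4 + 19 = 15$)
$f{\left(c \right)} = \sqrt{-12 + c}$
$z{\left(d,l \right)} = - 4 l$
$T = \frac{1}{-470 + \sqrt{3}}$ ($T = \frac{1}{-470 + \sqrt{-12 + 15}} = \frac{1}{-470 + \sqrt{3}} \approx -0.0021355$)
$T + z{\left(7,U{\left(2,5 \right)} \right)} = \left(- \frac{470}{220897} - \frac{\sqrt{3}}{220897}\right) - 4 \cdot 5^{2} = \left(- \frac{470}{220897} - \frac{\sqrt{3}}{220897}\right) - 100 = - \frac{22090170}{220897} - \frac{\sqrt{3}}{220897}$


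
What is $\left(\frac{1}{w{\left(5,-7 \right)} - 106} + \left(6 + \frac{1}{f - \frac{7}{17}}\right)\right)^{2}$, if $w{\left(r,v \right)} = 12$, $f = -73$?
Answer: $\frac{122859363169}{3440526336} \approx 35.709$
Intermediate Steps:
$\left(\frac{1}{w{\left(5,-7 \right)} - 106} + \left(6 + \frac{1}{f - \frac{7}{17}}\right)\right)^{2} = \left(\frac{1}{12 - 106} + \left(6 + \frac{1}{-73 - \frac{7}{17}}\right)\right)^{2} = \left(\frac{1}{-94} + \left(6 + \frac{1}{-73 - \frac{7}{17}}\right)\right)^{2} = \left(- \frac{1}{94} + \left(6 + \frac{1}{-73 - \frac{7}{17}}\right)\right)^{2} = \left(- \frac{1}{94} + \left(6 + \frac{1}{- \frac{1248}{17}}\right)\right)^{2} = \left(- \frac{1}{94} + \left(6 - \frac{17}{1248}\right)\right)^{2} = \left(- \frac{1}{94} + \frac{7471}{1248}\right)^{2} = \left(\frac{350513}{58656}\right)^{2} = \frac{122859363169}{3440526336}$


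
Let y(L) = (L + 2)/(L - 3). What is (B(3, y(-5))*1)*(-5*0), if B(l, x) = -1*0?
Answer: 0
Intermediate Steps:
y(L) = (2 + L)/(-3 + L)
B(l, x) = 0
(B(3, y(-5))*1)*(-5*0) = (0*1)*(-5*0) = 0*0 = 0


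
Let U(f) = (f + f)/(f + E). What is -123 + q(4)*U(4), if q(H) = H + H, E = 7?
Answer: -1289/11 ≈ -117.18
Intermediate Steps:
q(H) = 2*H
U(f) = 2*f/(7 + f) (U(f) = (f + f)/(f + 7) = (2*f)/(7 + f) = 2*f/(7 + f))
-123 + q(4)*U(4) = -123 + (2*4)*(2*4/(7 + 4)) = -123 + 8*(2*4/11) = -123 + 8*(2*4*(1/11)) = -123 + 8*(8/11) = -123 + 64/11 = -1289/11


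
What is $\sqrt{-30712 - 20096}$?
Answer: $2 i \sqrt{12702} \approx 225.41 i$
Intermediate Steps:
$\sqrt{-30712 - 20096} = \sqrt{-50808} = 2 i \sqrt{12702}$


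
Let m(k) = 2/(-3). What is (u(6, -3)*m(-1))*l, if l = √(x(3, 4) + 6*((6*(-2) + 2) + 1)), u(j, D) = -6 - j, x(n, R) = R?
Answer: 40*I*√2 ≈ 56.569*I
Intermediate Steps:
m(k) = -⅔ (m(k) = 2*(-⅓) = -⅔)
l = 5*I*√2 (l = √(4 + 6*((6*(-2) + 2) + 1)) = √(4 + 6*((-12 + 2) + 1)) = √(4 + 6*(-10 + 1)) = √(4 + 6*(-9)) = √(4 - 54) = √(-50) = 5*I*√2 ≈ 7.0711*I)
(u(6, -3)*m(-1))*l = ((-6 - 1*6)*(-⅔))*(5*I*√2) = ((-6 - 6)*(-⅔))*(5*I*√2) = (-12*(-⅔))*(5*I*√2) = 8*(5*I*√2) = 40*I*√2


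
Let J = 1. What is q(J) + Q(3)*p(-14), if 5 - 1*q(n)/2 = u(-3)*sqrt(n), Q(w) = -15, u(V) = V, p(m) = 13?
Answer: -179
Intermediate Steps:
q(n) = 10 + 6*sqrt(n) (q(n) = 10 - (-6)*sqrt(n) = 10 + 6*sqrt(n))
q(J) + Q(3)*p(-14) = (10 + 6*sqrt(1)) - 15*13 = (10 + 6*1) - 195 = (10 + 6) - 195 = 16 - 195 = -179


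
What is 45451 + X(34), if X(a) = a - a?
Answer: 45451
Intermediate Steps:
X(a) = 0
45451 + X(34) = 45451 + 0 = 45451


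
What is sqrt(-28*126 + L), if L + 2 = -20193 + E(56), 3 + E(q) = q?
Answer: 3*I*sqrt(2630) ≈ 153.85*I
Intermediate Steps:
E(q) = -3 + q
L = -20142 (L = -2 + (-20193 + (-3 + 56)) = -2 + (-20193 + 53) = -2 - 20140 = -20142)
sqrt(-28*126 + L) = sqrt(-28*126 - 20142) = sqrt(-3528 - 20142) = sqrt(-23670) = 3*I*sqrt(2630)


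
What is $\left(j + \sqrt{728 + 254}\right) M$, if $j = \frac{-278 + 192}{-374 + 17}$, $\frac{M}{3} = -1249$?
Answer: $- \frac{107414}{119} - 3747 \sqrt{982} \approx -1.1832 \cdot 10^{5}$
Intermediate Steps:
$M = -3747$ ($M = 3 \left(-1249\right) = -3747$)
$j = \frac{86}{357}$ ($j = - \frac{86}{-357} = \left(-86\right) \left(- \frac{1}{357}\right) = \frac{86}{357} \approx 0.2409$)
$\left(j + \sqrt{728 + 254}\right) M = \left(\frac{86}{357} + \sqrt{728 + 254}\right) \left(-3747\right) = \left(\frac{86}{357} + \sqrt{982}\right) \left(-3747\right) = - \frac{107414}{119} - 3747 \sqrt{982}$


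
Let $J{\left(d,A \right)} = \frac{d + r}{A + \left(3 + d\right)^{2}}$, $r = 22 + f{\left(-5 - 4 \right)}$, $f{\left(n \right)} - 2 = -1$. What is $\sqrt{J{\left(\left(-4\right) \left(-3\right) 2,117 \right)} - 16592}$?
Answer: $\frac{7 i \sqrt{12190}}{6} \approx 128.81 i$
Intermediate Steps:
$f{\left(n \right)} = 1$ ($f{\left(n \right)} = 2 - 1 = 1$)
$r = 23$ ($r = 22 + 1 = 23$)
$J{\left(d,A \right)} = \frac{23 + d}{A + \left(3 + d\right)^{2}}$ ($J{\left(d,A \right)} = \frac{d + 23}{A + \left(3 + d\right)^{2}} = \frac{23 + d}{A + \left(3 + d\right)^{2}}$)
$\sqrt{J{\left(\left(-4\right) \left(-3\right) 2,117 \right)} - 16592} = \sqrt{\frac{23 + \left(-4\right) \left(-3\right) 2}{117 + \left(3 + \left(-4\right) \left(-3\right) 2\right)^{2}} - 16592} = \sqrt{\frac{23 + 12 \cdot 2}{117 + \left(3 + 12 \cdot 2\right)^{2}} - 16592} = \sqrt{\frac{23 + 24}{117 + \left(3 + 24\right)^{2}} - 16592} = \sqrt{\frac{1}{117 + 27^{2}} \cdot 47 - 16592} = \sqrt{\frac{1}{117 + 729} \cdot 47 - 16592} = \sqrt{\frac{1}{846} \cdot 47 - 16592} = \sqrt{\frac{1}{18} - 16592} = \sqrt{- \frac{298655}{18}} = \frac{7 i \sqrt{12190}}{6}$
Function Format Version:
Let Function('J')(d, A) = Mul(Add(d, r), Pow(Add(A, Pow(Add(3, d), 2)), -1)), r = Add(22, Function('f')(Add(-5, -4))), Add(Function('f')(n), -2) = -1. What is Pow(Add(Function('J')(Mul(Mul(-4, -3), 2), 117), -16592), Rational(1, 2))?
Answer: Mul(Rational(7, 6), I, Pow(12190, Rational(1, 2))) ≈ Mul(128.81, I)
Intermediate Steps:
Function('f')(n) = 1 (Function('f')(n) = Add(2, -1) = 1)
r = 23 (r = Add(22, 1) = 23)
Function('J')(d, A) = Mul(Pow(Add(A, Pow(Add(3, d), 2)), -1), Add(23, d)) (Function('J')(d, A) = Mul(Add(d, 23), Pow(Add(A, Pow(Add(3, d), 2)), -1)) = Mul(Add(23, d), Pow(Add(A, Pow(Add(3, d), 2)), -1)) = Mul(Pow(Add(A, Pow(Add(3, d), 2)), -1), Add(23, d)))
Pow(Add(Function('J')(Mul(Mul(-4, -3), 2), 117), -16592), Rational(1, 2)) = Pow(Add(Mul(Pow(Add(117, Pow(Add(3, Mul(Mul(-4, -3), 2)), 2)), -1), Add(23, Mul(Mul(-4, -3), 2))), -16592), Rational(1, 2)) = Pow(Add(Mul(Pow(Add(117, Pow(Add(3, Mul(12, 2)), 2)), -1), Add(23, Mul(12, 2))), -16592), Rational(1, 2)) = Pow(Add(Mul(Pow(Add(117, Pow(Add(3, 24), 2)), -1), Add(23, 24)), -16592), Rational(1, 2)) = Pow(Add(Mul(Pow(Add(117, Pow(27, 2)), -1), 47), -16592), Rational(1, 2)) = Pow(Add(Mul(Pow(Add(117, 729), -1), 47), -16592), Rational(1, 2)) = Pow(Add(Mul(Pow(846, -1), 47), -16592), Rational(1, 2)) = Pow(Add(Mul(Rational(1, 846), 47), -16592), Rational(1, 2)) = Pow(Add(Rational(1, 18), -16592), Rational(1, 2)) = Pow(Rational(-298655, 18), Rational(1, 2)) = Mul(Rational(7, 6), I, Pow(12190, Rational(1, 2)))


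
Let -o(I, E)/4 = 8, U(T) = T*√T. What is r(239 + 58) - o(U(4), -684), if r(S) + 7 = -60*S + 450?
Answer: -17345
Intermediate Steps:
r(S) = 443 - 60*S (r(S) = -7 + (-60*S + 450) = -7 + (450 - 60*S) = 443 - 60*S)
U(T) = T^(3/2)
o(I, E) = -32 (o(I, E) = -4*8 = -32)
r(239 + 58) - o(U(4), -684) = (443 - 60*(239 + 58)) - 1*(-32) = (443 - 60*297) + 32 = (443 - 17820) + 32 = -17377 + 32 = -17345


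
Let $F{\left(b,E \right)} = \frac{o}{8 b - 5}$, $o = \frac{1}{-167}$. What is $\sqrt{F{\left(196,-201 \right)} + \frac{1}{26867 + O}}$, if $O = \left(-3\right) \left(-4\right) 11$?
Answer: $\frac{\sqrt{33657645710562}}{1006757997} \approx 0.0057626$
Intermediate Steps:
$o = - \frac{1}{167} \approx -0.005988$
$O = 132$ ($O = 12 \cdot 11 = 132$)
$F{\left(b,E \right)} = - \frac{1}{167 \left(-5 + 8 b\right)}$ ($F{\left(b,E \right)} = - \frac{1}{167 \left(8 b - 5\right)} = - \frac{1}{167 \left(-5 + 8 b\right)}$)
$\sqrt{F{\left(196,-201 \right)} + \frac{1}{26867 + O}} = \sqrt{- \frac{1}{-835 + 1336 \cdot 196} + \frac{1}{26867 + 132}} = \sqrt{- \frac{1}{-835 + 261856} + \frac{1}{26999}} = \sqrt{- \frac{1}{261021} + \frac{1}{26999}} = \sqrt{\frac{234022}{7047305979}} = \frac{\sqrt{33657645710562}}{1006757997}$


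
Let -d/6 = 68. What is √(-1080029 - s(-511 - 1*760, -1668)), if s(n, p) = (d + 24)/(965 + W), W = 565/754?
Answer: I*√2545213791858717/48545 ≈ 1039.2*I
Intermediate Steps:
d = -408 (d = -6*68 = -408)
W = 565/754 (W = 565*(1/754) = 565/754 ≈ 0.74934)
s(n, p) = -96512/242725 (s(n, p) = (-408 + 24)/(965 + 565/754) = -384/728175/754 = -384*754/728175 = -96512/242725)
√(-1080029 - s(-511 - 1*760, -1668)) = √(-1080029 - 1*(-96512/242725)) = √(-1080029 + 96512/242725) = √(-262149942513/242725) = I*√2545213791858717/48545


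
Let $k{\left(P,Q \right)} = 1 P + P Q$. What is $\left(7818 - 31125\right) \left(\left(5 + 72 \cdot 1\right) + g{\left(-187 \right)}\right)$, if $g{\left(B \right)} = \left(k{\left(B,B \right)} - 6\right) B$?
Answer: $151566236745$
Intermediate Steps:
$k{\left(P,Q \right)} = P + P Q$
$g{\left(B \right)} = B \left(-6 + B \left(1 + B\right)\right)$ ($g{\left(B \right)} = \left(B \left(1 + B\right) - 6\right) B = \left(-6 + B \left(1 + B\right)\right) B = B \left(-6 + B \left(1 + B\right)\right)$)
$\left(7818 - 31125\right) \left(\left(5 + 72 \cdot 1\right) + g{\left(-187 \right)}\right) = \left(7818 - 31125\right) \left(\left(5 + 72 \cdot 1\right) - 187 \left(-6 - 187 \left(1 - 187\right)\right)\right) = - 23307 \left(\left(5 + 72\right) - 187 \left(-6 - -34782\right)\right) = - 23307 \left(77 - 187 \left(-6 + 34782\right)\right) = - 23307 \left(77 - 6503112\right) = \left(-23307\right) \left(-6503035\right) = 151566236745$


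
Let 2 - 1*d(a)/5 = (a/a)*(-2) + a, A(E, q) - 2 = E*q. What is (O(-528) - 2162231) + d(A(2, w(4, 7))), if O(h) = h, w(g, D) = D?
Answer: -2162819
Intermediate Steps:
A(E, q) = 2 + E*q
d(a) = 20 - 5*a (d(a) = 10 - 5*((a/a)*(-2) + a) = 10 - 5*(1*(-2) + a) = 10 - 5*(-2 + a) = 10 + (10 - 5*a) = 20 - 5*a)
(O(-528) - 2162231) + d(A(2, w(4, 7))) = (-528 - 2162231) + (20 - 5*(2 + 2*7)) = -2162759 + (20 - 5*(2 + 14)) = -2162759 + (20 - 5*16) = -2162759 + (20 - 80) = -2162759 - 60 = -2162819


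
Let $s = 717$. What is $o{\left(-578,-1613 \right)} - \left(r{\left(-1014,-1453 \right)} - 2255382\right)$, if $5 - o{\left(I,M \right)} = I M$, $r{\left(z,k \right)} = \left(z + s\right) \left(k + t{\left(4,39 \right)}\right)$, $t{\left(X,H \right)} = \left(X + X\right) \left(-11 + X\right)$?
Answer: $874900$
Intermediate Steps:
$t{\left(X,H \right)} = 2 X \left(-11 + X\right)$
$r{\left(z,k \right)} = \left(-56 + k\right) \left(717 + z\right)$ ($r{\left(z,k \right)} = \left(z + 717\right) \left(k + 2 \cdot 4 \left(-11 + 4\right)\right) = \left(717 + z\right) \left(k + 2 \cdot 4 \left(-7\right)\right) = \left(717 + z\right) \left(k - 56\right) = \left(717 + z\right) \left(-56 + k\right) = \left(-56 + k\right) \left(717 + z\right)$)
$o{\left(I,M \right)} = 5 - I M$
$o{\left(-578,-1613 \right)} - \left(r{\left(-1014,-1453 \right)} - 2255382\right) = \left(5 - \left(-578\right) \left(-1613\right)\right) - \left(\left(-40152 - -56784 + 717 \left(-1453\right) - -1473342\right) - 2255382\right) = \left(5 - 932314\right) - \left(\left(-40152 + 56784 - 1041801 + 1473342\right) - 2255382\right) = -932309 - \left(448173 - 2255382\right) = -932309 - -1807209 = -932309 + 1807209 = 874900$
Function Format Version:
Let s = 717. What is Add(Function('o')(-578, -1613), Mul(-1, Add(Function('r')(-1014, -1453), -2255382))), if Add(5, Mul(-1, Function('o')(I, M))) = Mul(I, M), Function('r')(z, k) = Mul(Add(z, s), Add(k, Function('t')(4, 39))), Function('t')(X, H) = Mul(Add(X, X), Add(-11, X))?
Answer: 874900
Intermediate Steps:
Function('t')(X, H) = Mul(2, X, Add(-11, X)) (Function('t')(X, H) = Mul(Mul(2, X), Add(-11, X)) = Mul(2, X, Add(-11, X)))
Function('r')(z, k) = Mul(Add(-56, k), Add(717, z)) (Function('r')(z, k) = Mul(Add(z, 717), Add(k, Mul(2, 4, Add(-11, 4)))) = Mul(Add(717, z), Add(k, Mul(2, 4, -7))) = Mul(Add(717, z), Add(k, -56)) = Mul(Add(717, z), Add(-56, k)) = Mul(Add(-56, k), Add(717, z)))
Function('o')(I, M) = Add(5, Mul(-1, I, M)) (Function('o')(I, M) = Add(5, Mul(-1, Mul(I, M))) = Add(5, Mul(-1, I, M)))
Add(Function('o')(-578, -1613), Mul(-1, Add(Function('r')(-1014, -1453), -2255382))) = Add(Add(5, Mul(-1, -578, -1613)), Mul(-1, Add(Add(-40152, Mul(-56, -1014), Mul(717, -1453), Mul(-1453, -1014)), -2255382))) = Add(Add(5, -932314), Mul(-1, Add(Add(-40152, 56784, -1041801, 1473342), -2255382))) = Add(-932309, Mul(-1, Add(448173, -2255382))) = Add(-932309, Mul(-1, -1807209)) = Add(-932309, 1807209) = 874900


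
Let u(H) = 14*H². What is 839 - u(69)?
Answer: -65815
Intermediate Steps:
839 - u(69) = 839 - 14*69² = 839 - 14*4761 = 839 - 1*66654 = 839 - 66654 = -65815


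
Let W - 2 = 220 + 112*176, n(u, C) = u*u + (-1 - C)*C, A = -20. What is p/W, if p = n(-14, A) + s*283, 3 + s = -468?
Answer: -133477/19934 ≈ -6.6959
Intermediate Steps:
n(u, C) = u² + C*(-1 - C)
s = -471 (s = -3 - 468 = -471)
p = -133477 (p = ((-14)² - 1*(-20) - 1*(-20)²) - 471*283 = (196 + 20 - 1*400) - 133293 = (196 + 20 - 400) - 133293 = -184 - 133293 = -133477)
W = 19934 (W = 2 + (220 + 112*176) = 2 + (220 + 19712) = 2 + 19932 = 19934)
p/W = -133477/19934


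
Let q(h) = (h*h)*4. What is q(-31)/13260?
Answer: 961/3315 ≈ 0.28989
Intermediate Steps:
q(h) = 4*h² (q(h) = h²*4 = 4*h²)
q(-31)/13260 = (4*(-31)²)/13260 = (4*961)*(1/13260) = 3844*(1/13260) = 961/3315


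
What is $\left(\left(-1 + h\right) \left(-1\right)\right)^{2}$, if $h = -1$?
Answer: $4$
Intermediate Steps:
$\left(\left(-1 + h\right) \left(-1\right)\right)^{2} = \left(\left(-1 - 1\right) \left(-1\right)\right)^{2} = \left(\left(-2\right) \left(-1\right)\right)^{2} = 2^{2} = 4$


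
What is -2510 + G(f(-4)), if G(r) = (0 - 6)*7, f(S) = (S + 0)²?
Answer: -2552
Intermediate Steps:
f(S) = S²
G(r) = -42 (G(r) = -6*7 = -42)
-2510 + G(f(-4)) = -2510 - 42 = -2552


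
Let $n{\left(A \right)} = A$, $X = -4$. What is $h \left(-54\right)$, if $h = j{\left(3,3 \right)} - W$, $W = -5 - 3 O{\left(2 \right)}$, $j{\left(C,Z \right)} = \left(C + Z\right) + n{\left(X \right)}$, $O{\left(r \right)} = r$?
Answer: $-702$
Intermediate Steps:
$j{\left(C,Z \right)} = -4 + C + Z$ ($j{\left(C,Z \right)} = \left(C + Z\right) - 4 = -4 + C + Z$)
$W = -11$ ($W = -5 - 6 = -11$)
$h = 13$ ($h = \left(-4 + 3 + 3\right) - -11 = 2 + 11 = 13$)
$h \left(-54\right) = 13 \left(-54\right) = -702$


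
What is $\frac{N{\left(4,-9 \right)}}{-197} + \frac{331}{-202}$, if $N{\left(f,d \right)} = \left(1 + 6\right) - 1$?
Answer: $- \frac{66419}{39794} \approx -1.6691$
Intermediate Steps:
$N{\left(f,d \right)} = 6$ ($N{\left(f,d \right)} = 7 - 1 = 6$)
$\frac{N{\left(4,-9 \right)}}{-197} + \frac{331}{-202} = \frac{6}{-197} + \frac{331}{-202} = 6 \left(- \frac{1}{197}\right) + 331 \left(- \frac{1}{202}\right) = - \frac{6}{197} - \frac{331}{202} = - \frac{66419}{39794}$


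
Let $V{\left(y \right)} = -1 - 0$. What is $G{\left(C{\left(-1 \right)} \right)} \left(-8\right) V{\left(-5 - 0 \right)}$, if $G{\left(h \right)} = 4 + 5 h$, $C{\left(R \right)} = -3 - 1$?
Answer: $-128$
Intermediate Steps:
$C{\left(R \right)} = -4$ ($C{\left(R \right)} = -3 - 1 = -4$)
$V{\left(y \right)} = -1$ ($V{\left(y \right)} = -1 + 0 = -1$)
$G{\left(C{\left(-1 \right)} \right)} \left(-8\right) V{\left(-5 - 0 \right)} = \left(4 + 5 \left(-4\right)\right) \left(-8\right) \left(-1\right) = \left(4 - 20\right) \left(-8\right) \left(-1\right) = \left(-16\right) \left(-8\right) \left(-1\right) = 128 \left(-1\right) = -128$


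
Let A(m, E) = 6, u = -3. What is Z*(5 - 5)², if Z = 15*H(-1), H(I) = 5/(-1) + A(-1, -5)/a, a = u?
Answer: 0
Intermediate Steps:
a = -3
H(I) = -7 (H(I) = 5/(-1) + 6/(-3) = 5*(-1) + 6*(-⅓) = -5 - 2 = -7)
Z = -105 (Z = 15*(-7) = -105)
Z*(5 - 5)² = -105*(5 - 5)² = -105*0² = -105*0 = 0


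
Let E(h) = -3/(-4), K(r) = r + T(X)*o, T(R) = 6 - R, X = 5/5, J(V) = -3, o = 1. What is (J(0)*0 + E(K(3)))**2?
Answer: 9/16 ≈ 0.56250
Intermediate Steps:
X = 1 (X = 5*(1/5) = 1)
K(r) = 5 + r (K(r) = r + (6 - 1*1)*1 = r + (6 - 1)*1 = r + 5*1 = r + 5 = 5 + r)
E(h) = 3/4 (E(h) = -3*(-1/4) = 3/4)
(J(0)*0 + E(K(3)))**2 = (-3*0 + 3/4)**2 = (0 + 3/4)**2 = (3/4)**2 = 9/16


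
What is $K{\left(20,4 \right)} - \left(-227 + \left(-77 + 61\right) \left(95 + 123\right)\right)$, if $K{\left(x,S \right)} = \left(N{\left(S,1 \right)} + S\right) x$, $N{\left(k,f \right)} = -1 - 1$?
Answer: $3755$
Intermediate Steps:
$N{\left(k,f \right)} = -2$
$K{\left(x,S \right)} = x \left(-2 + S\right)$ ($K{\left(x,S \right)} = \left(-2 + S\right) x = x \left(-2 + S\right)$)
$K{\left(20,4 \right)} - \left(-227 + \left(-77 + 61\right) \left(95 + 123\right)\right) = 20 \left(-2 + 4\right) - \left(-227 + \left(-77 + 61\right) \left(95 + 123\right)\right) = 20 \cdot 2 - \left(-227 - 3488\right) = 40 + \left(227 - -3488\right) = 40 + \left(227 + 3488\right) = 40 + 3715 = 3755$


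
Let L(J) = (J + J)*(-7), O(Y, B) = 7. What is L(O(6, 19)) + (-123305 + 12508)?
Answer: -110895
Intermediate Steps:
L(J) = -14*J (L(J) = (2*J)*(-7) = -14*J)
L(O(6, 19)) + (-123305 + 12508) = -14*7 + (-123305 + 12508) = -98 - 110797 = -110895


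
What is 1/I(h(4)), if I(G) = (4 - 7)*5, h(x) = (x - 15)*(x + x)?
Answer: -1/15 ≈ -0.066667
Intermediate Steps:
h(x) = 2*x*(-15 + x) (h(x) = (-15 + x)*(2*x) = 2*x*(-15 + x))
I(G) = -15 (I(G) = -3*5 = -15)
1/I(h(4)) = 1/(-15) = -1/15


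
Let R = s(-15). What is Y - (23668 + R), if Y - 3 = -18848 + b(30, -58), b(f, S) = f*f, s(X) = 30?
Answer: -41643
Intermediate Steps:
b(f, S) = f**2
R = 30
Y = -17945 (Y = 3 + (-18848 + 30**2) = 3 + (-18848 + 900) = 3 - 17948 = -17945)
Y - (23668 + R) = -17945 - (23668 + 30) = -17945 - 1*23698 = -17945 - 23698 = -41643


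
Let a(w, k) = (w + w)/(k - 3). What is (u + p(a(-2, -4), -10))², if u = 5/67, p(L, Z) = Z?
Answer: 442225/4489 ≈ 98.513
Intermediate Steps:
a(w, k) = 2*w/(-3 + k) (a(w, k) = (2*w)/(-3 + k) = 2*w/(-3 + k))
u = 5/67 (u = 5*(1/67) = 5/67 ≈ 0.074627)
(u + p(a(-2, -4), -10))² = (5/67 - 10)² = (-665/67)² = 442225/4489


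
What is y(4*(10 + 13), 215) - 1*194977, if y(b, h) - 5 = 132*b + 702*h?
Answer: -31898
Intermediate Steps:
y(b, h) = 5 + 132*b + 702*h (y(b, h) = 5 + (132*b + 702*h) = 5 + 132*b + 702*h)
y(4*(10 + 13), 215) - 1*194977 = (5 + 132*(4*(10 + 13)) + 702*215) - 1*194977 = (5 + 132*(4*23) + 150930) - 194977 = (5 + 132*92 + 150930) - 194977 = (5 + 12144 + 150930) - 194977 = 163079 - 194977 = -31898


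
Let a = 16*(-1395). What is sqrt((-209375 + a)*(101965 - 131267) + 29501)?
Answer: sqrt(6789156391) ≈ 82396.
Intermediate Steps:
a = -22320
sqrt((-209375 + a)*(101965 - 131267) + 29501) = sqrt((-209375 - 22320)*(101965 - 131267) + 29501) = sqrt(-231695*(-29302) + 29501) = sqrt(6789126890 + 29501) = sqrt(6789156391)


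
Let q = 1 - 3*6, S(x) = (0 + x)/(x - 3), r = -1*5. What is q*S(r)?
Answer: -85/8 ≈ -10.625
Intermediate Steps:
r = -5
S(x) = x/(-3 + x)
q = -17 (q = 1 - 18 = -17)
q*S(r) = -(-85)/(-3 - 5) = -(-85)/(-8) = -(-85)*(-1)/8 = -17*5/8 = -85/8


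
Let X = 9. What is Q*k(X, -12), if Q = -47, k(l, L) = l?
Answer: -423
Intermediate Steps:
Q*k(X, -12) = -47*9 = -423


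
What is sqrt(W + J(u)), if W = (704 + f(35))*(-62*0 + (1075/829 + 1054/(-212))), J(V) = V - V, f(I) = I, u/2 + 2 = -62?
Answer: I*sqrt(20970909272638)/87874 ≈ 52.113*I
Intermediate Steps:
u = -128 (u = -4 + 2*(-62) = -4 - 124 = -128)
J(V) = 0
W = -238647487/87874 (W = (704 + 35)*(-62*0 + (1075/829 + 1054/(-212))) = 739*(0 + (1075*(1/829) + 1054*(-1/212))) = 739*(0 + (1075/829 - 527/106)) = 739*(0 - 322933/87874) = 739*(-322933/87874) = -238647487/87874 ≈ -2715.8)
sqrt(W + J(u)) = sqrt(-238647487/87874 + 0) = sqrt(-238647487/87874) = I*sqrt(20970909272638)/87874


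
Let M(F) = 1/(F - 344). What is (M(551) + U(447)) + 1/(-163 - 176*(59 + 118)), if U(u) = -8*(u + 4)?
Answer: -23387764532/6482205 ≈ -3608.0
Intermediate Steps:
M(F) = 1/(-344 + F)
U(u) = -32 - 8*u (U(u) = -8*(4 + u) = -32 - 8*u)
(M(551) + U(447)) + 1/(-163 - 176*(59 + 118)) = (1/(-344 + 551) + (-32 - 8*447)) + 1/(-163 - 176*(59 + 118)) = (1/207 + (-32 - 3576)) + 1/(-163 - 176*177) = (1/207 - 3608) + 1/(-163 - 31152) = -746855/207 + 1/(-31315) = -746855/207 - 1/31315 = -23387764532/6482205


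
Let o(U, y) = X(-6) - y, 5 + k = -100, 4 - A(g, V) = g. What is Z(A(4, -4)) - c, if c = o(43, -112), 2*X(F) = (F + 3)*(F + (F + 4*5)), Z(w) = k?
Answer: -205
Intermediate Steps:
A(g, V) = 4 - g
k = -105 (k = -5 - 100 = -105)
Z(w) = -105
X(F) = (3 + F)*(20 + 2*F)/2 (X(F) = ((F + 3)*(F + (F + 4*5)))/2 = ((3 + F)*(F + (F + 20)))/2 = ((3 + F)*(F + (20 + F)))/2 = ((3 + F)*(20 + 2*F))/2 = (3 + F)*(20 + 2*F)/2)
o(U, y) = -12 - y (o(U, y) = (30 + (-6)² + 13*(-6)) - y = (30 + 36 - 78) - y = -12 - y)
c = 100 (c = -12 - 1*(-112) = -12 + 112 = 100)
Z(A(4, -4)) - c = -105 - 1*100 = -105 - 100 = -205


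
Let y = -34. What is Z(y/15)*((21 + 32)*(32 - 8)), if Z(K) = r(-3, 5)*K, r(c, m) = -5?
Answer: 14416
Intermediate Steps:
Z(K) = -5*K
Z(y/15)*((21 + 32)*(32 - 8)) = (-(-170)/15)*((21 + 32)*(32 - 8)) = (-(-170)/15)*(53*24) = -5*(-34/15)*1272 = (34/3)*1272 = 14416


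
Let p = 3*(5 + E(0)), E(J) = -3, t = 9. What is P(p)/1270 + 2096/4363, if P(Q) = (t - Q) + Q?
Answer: 2701187/5541010 ≈ 0.48749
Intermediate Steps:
p = 6 (p = 3*(5 - 3) = 3*2 = 6)
P(Q) = 9 (P(Q) = (9 - Q) + Q = 9)
P(p)/1270 + 2096/4363 = 9/1270 + 2096/4363 = 2701187/5541010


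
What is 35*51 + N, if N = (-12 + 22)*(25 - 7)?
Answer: 1965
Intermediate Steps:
N = 180 (N = 10*18 = 180)
35*51 + N = 35*51 + 180 = 1785 + 180 = 1965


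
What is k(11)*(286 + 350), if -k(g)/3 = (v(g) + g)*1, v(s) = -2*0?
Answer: -20988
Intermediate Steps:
v(s) = 0
k(g) = -3*g (k(g) = -3*(0 + g) = -3*g)
k(11)*(286 + 350) = (-3*11)*(286 + 350) = -33*636 = -20988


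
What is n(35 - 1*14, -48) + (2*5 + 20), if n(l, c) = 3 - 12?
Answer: 21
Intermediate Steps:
n(l, c) = -9
n(35 - 1*14, -48) + (2*5 + 20) = -9 + (2*5 + 20) = -9 + (10 + 20) = -9 + 30 = 21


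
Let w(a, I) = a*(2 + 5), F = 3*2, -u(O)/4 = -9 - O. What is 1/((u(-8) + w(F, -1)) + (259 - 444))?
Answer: -1/139 ≈ -0.0071942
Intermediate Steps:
u(O) = 36 + 4*O (u(O) = -4*(-9 - O) = 36 + 4*O)
F = 6
w(a, I) = 7*a (w(a, I) = a*7 = 7*a)
1/((u(-8) + w(F, -1)) + (259 - 444)) = 1/(((36 + 4*(-8)) + 7*6) + (259 - 444)) = 1/(((36 - 32) + 42) - 185) = 1/((4 + 42) - 185) = 1/(46 - 185) = 1/(-139) = -1/139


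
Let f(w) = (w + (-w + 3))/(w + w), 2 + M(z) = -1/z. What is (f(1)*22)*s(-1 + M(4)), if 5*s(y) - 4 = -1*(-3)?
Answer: 231/5 ≈ 46.200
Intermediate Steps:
M(z) = -2 - 1/z
f(w) = 3/(2*w) (f(w) = (w + (3 - w))/((2*w)) = 3*(1/(2*w)) = 3/(2*w))
s(y) = 7/5 (s(y) = ⅘ + (-1*(-3))/5 = ⅘ + (⅕)*3 = ⅘ + ⅗ = 7/5)
(f(1)*22)*s(-1 + M(4)) = (((3/2)/1)*22)*(7/5) = (((3/2)*1)*22)*(7/5) = ((3/2)*22)*(7/5) = 33*(7/5) = 231/5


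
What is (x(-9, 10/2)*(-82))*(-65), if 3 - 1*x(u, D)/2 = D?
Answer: -21320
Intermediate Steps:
x(u, D) = 6 - 2*D
(x(-9, 10/2)*(-82))*(-65) = ((6 - 20/2)*(-82))*(-65) = ((6 - 2*5)*(-82))*(-65) = ((6 - 10)*(-82))*(-65) = -4*(-82)*(-65) = 328*(-65) = -21320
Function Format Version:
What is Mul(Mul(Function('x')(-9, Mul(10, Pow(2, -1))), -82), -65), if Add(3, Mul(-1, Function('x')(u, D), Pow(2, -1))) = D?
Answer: -21320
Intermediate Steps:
Function('x')(u, D) = Add(6, Mul(-2, D))
Mul(Mul(Function('x')(-9, Mul(10, Pow(2, -1))), -82), -65) = Mul(Mul(Add(6, Mul(-2, Mul(10, Pow(2, -1)))), -82), -65) = Mul(Mul(Add(6, Mul(-2, Mul(10, Rational(1, 2)))), -82), -65) = Mul(Mul(Add(6, Mul(-2, 5)), -82), -65) = Mul(Mul(Add(6, -10), -82), -65) = Mul(Mul(-4, -82), -65) = Mul(328, -65) = -21320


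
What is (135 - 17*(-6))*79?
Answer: 18723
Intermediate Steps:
(135 - 17*(-6))*79 = (135 + 102)*79 = 237*79 = 18723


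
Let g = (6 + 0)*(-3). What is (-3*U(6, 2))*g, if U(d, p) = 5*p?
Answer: 540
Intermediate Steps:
g = -18 (g = 6*(-3) = -18)
(-3*U(6, 2))*g = -15*2*(-18) = -3*10*(-18) = -30*(-18) = 540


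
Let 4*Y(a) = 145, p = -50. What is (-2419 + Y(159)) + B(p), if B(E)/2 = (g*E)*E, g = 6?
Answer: 110469/4 ≈ 27617.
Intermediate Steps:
Y(a) = 145/4 (Y(a) = (1/4)*145 = 145/4)
B(E) = 12*E**2 (B(E) = 2*((6*E)*E) = 2*(6*E**2) = 12*E**2)
(-2419 + Y(159)) + B(p) = (-2419 + 145/4) + 12*(-50)**2 = -9531/4 + 12*2500 = -9531/4 + 30000 = 110469/4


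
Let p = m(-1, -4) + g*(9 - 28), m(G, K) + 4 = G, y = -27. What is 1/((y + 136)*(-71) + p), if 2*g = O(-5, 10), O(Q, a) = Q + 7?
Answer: -1/7763 ≈ -0.00012882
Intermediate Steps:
m(G, K) = -4 + G
O(Q, a) = 7 + Q
g = 1 (g = (7 - 5)/2 = (1/2)*2 = 1)
p = -24 (p = (-4 - 1) + 1*(9 - 28) = -5 + 1*(-19) = -5 - 19 = -24)
1/((y + 136)*(-71) + p) = 1/((-27 + 136)*(-71) - 24) = 1/(109*(-71) - 24) = 1/(-7739 - 24) = 1/(-7763) = -1/7763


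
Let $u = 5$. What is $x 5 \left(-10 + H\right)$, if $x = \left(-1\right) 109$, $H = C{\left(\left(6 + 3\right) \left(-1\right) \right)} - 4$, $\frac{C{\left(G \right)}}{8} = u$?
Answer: $-14170$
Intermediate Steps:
$C{\left(G \right)} = 40$ ($C{\left(G \right)} = 8 \cdot 5 = 40$)
$H = 36$ ($H = 40 - 4 = 36$)
$x = -109$
$x 5 \left(-10 + H\right) = - 109 \cdot 5 \left(-10 + 36\right) = - 109 \cdot 5 \cdot 26 = \left(-109\right) 130 = -14170$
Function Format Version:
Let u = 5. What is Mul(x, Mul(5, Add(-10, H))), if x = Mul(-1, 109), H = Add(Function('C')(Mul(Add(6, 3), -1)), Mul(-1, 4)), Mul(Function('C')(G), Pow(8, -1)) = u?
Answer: -14170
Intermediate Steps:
Function('C')(G) = 40 (Function('C')(G) = Mul(8, 5) = 40)
H = 36 (H = Add(40, Mul(-1, 4)) = Add(40, -4) = 36)
x = -109
Mul(x, Mul(5, Add(-10, H))) = Mul(-109, Mul(5, Add(-10, 36))) = Mul(-109, Mul(5, 26)) = Mul(-109, 130) = -14170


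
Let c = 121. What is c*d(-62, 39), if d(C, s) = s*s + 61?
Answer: 191422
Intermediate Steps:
d(C, s) = 61 + s² (d(C, s) = s² + 61 = 61 + s²)
c*d(-62, 39) = 121*(61 + 39²) = 121*(61 + 1521) = 121*1582 = 191422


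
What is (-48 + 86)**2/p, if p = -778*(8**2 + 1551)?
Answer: -38/33065 ≈ -0.0011493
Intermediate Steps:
p = -1256470 (p = -778*(64 + 1551) = -778*1615 = -1256470)
(-48 + 86)**2/p = (-48 + 86)**2/(-1256470) = 38**2*(-1/1256470) = 1444*(-1/1256470) = -38/33065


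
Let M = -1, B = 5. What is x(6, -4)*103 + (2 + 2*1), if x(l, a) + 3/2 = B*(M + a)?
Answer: -5451/2 ≈ -2725.5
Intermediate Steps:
x(l, a) = -13/2 + 5*a (x(l, a) = -3/2 + 5*(-1 + a) = -3/2 + (-5 + 5*a) = -13/2 + 5*a)
x(6, -4)*103 + (2 + 2*1) = (-13/2 + 5*(-4))*103 + (2 + 2*1) = (-13/2 - 20)*103 + (2 + 2) = -53/2*103 + 4 = -5459/2 + 4 = -5451/2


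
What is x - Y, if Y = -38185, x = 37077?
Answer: 75262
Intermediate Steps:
x - Y = 37077 - 1*(-38185) = 37077 + 38185 = 75262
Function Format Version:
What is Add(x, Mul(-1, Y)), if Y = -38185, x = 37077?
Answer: 75262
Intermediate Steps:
Add(x, Mul(-1, Y)) = Add(37077, Mul(-1, -38185)) = Add(37077, 38185) = 75262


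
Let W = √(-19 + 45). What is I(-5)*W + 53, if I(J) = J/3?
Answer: 53 - 5*√26/3 ≈ 44.502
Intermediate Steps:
I(J) = J/3 (I(J) = J*(⅓) = J/3)
W = √26 ≈ 5.0990
I(-5)*W + 53 = ((⅓)*(-5))*√26 + 53 = -5*√26/3 + 53 = 53 - 5*√26/3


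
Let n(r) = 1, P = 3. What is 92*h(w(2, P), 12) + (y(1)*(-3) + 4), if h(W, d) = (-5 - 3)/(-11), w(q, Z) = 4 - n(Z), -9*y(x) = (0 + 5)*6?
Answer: 890/11 ≈ 80.909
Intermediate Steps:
y(x) = -10/3 (y(x) = -(0 + 5)*6/9 = -5*6/9 = -⅑*30 = -10/3)
w(q, Z) = 3 (w(q, Z) = 4 - 1*1 = 4 - 1 = 3)
h(W, d) = 8/11 (h(W, d) = -8*(-1/11) = 8/11)
92*h(w(2, P), 12) + (y(1)*(-3) + 4) = 92*(8/11) + (-10/3*(-3) + 4) = 736/11 + (10 + 4) = 736/11 + 14 = 890/11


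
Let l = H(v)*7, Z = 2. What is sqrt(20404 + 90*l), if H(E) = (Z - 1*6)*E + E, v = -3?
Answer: sqrt(26074) ≈ 161.47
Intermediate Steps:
H(E) = -3*E (H(E) = (2 - 1*6)*E + E = (2 - 6)*E + E = -4*E + E = -3*E)
l = 63 (l = -3*(-3)*7 = 9*7 = 63)
sqrt(20404 + 90*l) = sqrt(20404 + 90*63) = sqrt(20404 + 5670) = sqrt(26074)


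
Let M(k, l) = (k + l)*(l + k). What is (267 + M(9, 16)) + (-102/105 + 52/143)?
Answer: 343186/385 ≈ 891.39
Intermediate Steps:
M(k, l) = (k + l)² (M(k, l) = (k + l)*(k + l) = (k + l)²)
(267 + M(9, 16)) + (-102/105 + 52/143) = (267 + (9 + 16)²) + (-102/105 + 52/143) = (267 + 25²) + (-102*1/105 + 52*(1/143)) = (267 + 625) + (-34/35 + 4/11) = 892 - 234/385 = 343186/385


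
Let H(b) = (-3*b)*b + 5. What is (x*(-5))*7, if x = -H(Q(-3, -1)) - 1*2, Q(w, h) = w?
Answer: -700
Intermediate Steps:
H(b) = 5 - 3*b² (H(b) = -3*b² + 5 = 5 - 3*b²)
x = 20 (x = -(5 - 3*(-3)²) - 1*2 = -(5 - 3*9) - 2 = -(5 - 27) - 2 = -1*(-22) - 2 = 22 - 2 = 20)
(x*(-5))*7 = (20*(-5))*7 = -100*7 = -700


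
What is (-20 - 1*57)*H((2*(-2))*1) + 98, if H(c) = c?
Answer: 406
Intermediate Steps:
(-20 - 1*57)*H((2*(-2))*1) + 98 = (-20 - 1*57)*((2*(-2))*1) + 98 = (-20 - 57)*(-4*1) + 98 = -77*(-4) + 98 = 308 + 98 = 406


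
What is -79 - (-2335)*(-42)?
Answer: -98149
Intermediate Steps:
-79 - (-2335)*(-42) = -79 - 467*210 = -79 - 98070 = -98149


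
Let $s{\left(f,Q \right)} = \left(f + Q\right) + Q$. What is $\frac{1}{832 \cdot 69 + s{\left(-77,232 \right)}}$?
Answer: $\frac{1}{57795} \approx 1.7303 \cdot 10^{-5}$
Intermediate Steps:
$s{\left(f,Q \right)} = f + 2 Q$ ($s{\left(f,Q \right)} = \left(Q + f\right) + Q = f + 2 Q$)
$\frac{1}{832 \cdot 69 + s{\left(-77,232 \right)}} = \frac{1}{832 \cdot 69 + \left(-77 + 2 \cdot 232\right)} = \frac{1}{57408 + \left(-77 + 464\right)} = \frac{1}{57408 + 387} = \frac{1}{57795}$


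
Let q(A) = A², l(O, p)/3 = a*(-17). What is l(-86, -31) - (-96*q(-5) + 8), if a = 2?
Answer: 2290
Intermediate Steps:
l(O, p) = -102 (l(O, p) = 3*(2*(-17)) = 3*(-34) = -102)
l(-86, -31) - (-96*q(-5) + 8) = -102 - (-96*(-5)² + 8) = -102 - (-96*25 + 8) = -102 - (-2400 + 8) = -102 - 1*(-2392) = -102 + 2392 = 2290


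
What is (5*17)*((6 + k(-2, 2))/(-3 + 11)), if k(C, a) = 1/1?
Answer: 595/8 ≈ 74.375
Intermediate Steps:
k(C, a) = 1
(5*17)*((6 + k(-2, 2))/(-3 + 11)) = (5*17)*((6 + 1)/(-3 + 11)) = 85*(7/8) = 595/8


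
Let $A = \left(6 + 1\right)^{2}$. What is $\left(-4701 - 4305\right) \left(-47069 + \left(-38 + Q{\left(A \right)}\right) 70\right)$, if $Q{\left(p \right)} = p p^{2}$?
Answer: $-73720423206$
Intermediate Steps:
$A = 49$ ($A = 7^{2} = 49$)
$Q{\left(p \right)} = p^{3}$
$\left(-4701 - 4305\right) \left(-47069 + \left(-38 + Q{\left(A \right)}\right) 70\right) = \left(-4701 - 4305\right) \left(-47069 + \left(-38 + 49^{3}\right) 70\right) = - 9006 \left(-47069 + \left(-38 + 117649\right) 70\right) = - 9006 \left(-47069 + 117611 \cdot 70\right) = - 9006 \left(-47069 + 8232770\right) = \left(-9006\right) 8185701 = -73720423206$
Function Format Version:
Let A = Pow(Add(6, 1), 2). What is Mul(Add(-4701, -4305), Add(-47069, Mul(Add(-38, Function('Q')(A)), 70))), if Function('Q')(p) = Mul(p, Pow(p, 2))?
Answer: -73720423206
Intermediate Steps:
A = 49 (A = Pow(7, 2) = 49)
Function('Q')(p) = Pow(p, 3)
Mul(Add(-4701, -4305), Add(-47069, Mul(Add(-38, Function('Q')(A)), 70))) = Mul(Add(-4701, -4305), Add(-47069, Mul(Add(-38, Pow(49, 3)), 70))) = Mul(-9006, Add(-47069, Mul(Add(-38, 117649), 70))) = Mul(-9006, Add(-47069, Mul(117611, 70))) = Mul(-9006, Add(-47069, 8232770)) = Mul(-9006, 8185701) = -73720423206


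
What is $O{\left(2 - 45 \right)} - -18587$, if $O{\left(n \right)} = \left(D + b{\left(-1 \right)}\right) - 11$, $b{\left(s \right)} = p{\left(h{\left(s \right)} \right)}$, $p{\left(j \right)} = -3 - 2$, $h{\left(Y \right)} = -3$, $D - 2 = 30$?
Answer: $18603$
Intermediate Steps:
$D = 32$ ($D = 2 + 30 = 32$)
$p{\left(j \right)} = -5$ ($p{\left(j \right)} = -3 - 2 = -5$)
$b{\left(s \right)} = -5$
$O{\left(n \right)} = 16$ ($O{\left(n \right)} = \left(32 - 5\right) - 11 = 27 - 11 = 16$)
$O{\left(2 - 45 \right)} - -18587 = 16 - -18587 = 16 + 18587 = 18603$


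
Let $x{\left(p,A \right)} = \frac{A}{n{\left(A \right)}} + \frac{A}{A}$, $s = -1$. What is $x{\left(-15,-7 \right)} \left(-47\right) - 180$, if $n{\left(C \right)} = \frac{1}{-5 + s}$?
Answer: $-2201$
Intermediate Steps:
$n{\left(C \right)} = - \frac{1}{6}$ ($n{\left(C \right)} = \frac{1}{-5 - 1} = \frac{1}{-6} = - \frac{1}{6}$)
$x{\left(p,A \right)} = 1 - 6 A$ ($x{\left(p,A \right)} = \frac{A}{- \frac{1}{6}} + \frac{A}{A} = A \left(-6\right) + 1 = - 6 A + 1 = 1 - 6 A$)
$x{\left(-15,-7 \right)} \left(-47\right) - 180 = \left(1 - -42\right) \left(-47\right) - 180 = \left(1 + 42\right) \left(-47\right) - 180 = 43 \left(-47\right) - 180 = -2021 - 180 = -2201$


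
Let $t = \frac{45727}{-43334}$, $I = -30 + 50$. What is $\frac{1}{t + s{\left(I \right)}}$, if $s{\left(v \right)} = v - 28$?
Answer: $- \frac{43334}{392399} \approx -0.11043$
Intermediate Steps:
$I = 20$
$s{\left(v \right)} = -28 + v$ ($s{\left(v \right)} = v - 28 = -28 + v$)
$t = - \frac{45727}{43334}$ ($t = 45727 \left(- \frac{1}{43334}\right) = - \frac{45727}{43334} \approx -1.0552$)
$\frac{1}{t + s{\left(I \right)}} = \frac{1}{- \frac{45727}{43334} + \left(-28 + 20\right)} = \frac{1}{- \frac{45727}{43334} - 8} = \frac{1}{- \frac{392399}{43334}} = - \frac{43334}{392399}$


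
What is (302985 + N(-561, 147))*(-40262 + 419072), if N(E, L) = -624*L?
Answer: 80026264170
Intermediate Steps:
(302985 + N(-561, 147))*(-40262 + 419072) = (302985 - 624*147)*(-40262 + 419072) = (302985 - 91728)*378810 = 211257*378810 = 80026264170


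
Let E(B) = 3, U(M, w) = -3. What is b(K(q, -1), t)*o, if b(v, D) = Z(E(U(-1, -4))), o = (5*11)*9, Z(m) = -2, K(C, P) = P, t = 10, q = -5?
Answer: -990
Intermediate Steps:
o = 495 (o = 55*9 = 495)
b(v, D) = -2
b(K(q, -1), t)*o = -2*495 = -990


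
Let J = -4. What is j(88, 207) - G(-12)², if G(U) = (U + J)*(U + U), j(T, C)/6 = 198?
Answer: -146268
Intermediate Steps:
j(T, C) = 1188 (j(T, C) = 6*198 = 1188)
G(U) = 2*U*(-4 + U) (G(U) = (U - 4)*(U + U) = (-4 + U)*(2*U) = 2*U*(-4 + U))
j(88, 207) - G(-12)² = 1188 - (2*(-12)*(-4 - 12))² = 1188 - (2*(-12)*(-16))² = 1188 - 1*384² = 1188 - 1*147456 = 1188 - 147456 = -146268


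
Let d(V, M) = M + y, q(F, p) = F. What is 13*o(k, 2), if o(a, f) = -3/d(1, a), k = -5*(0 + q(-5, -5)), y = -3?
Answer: -39/22 ≈ -1.7727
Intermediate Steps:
d(V, M) = -3 + M (d(V, M) = M - 3 = -3 + M)
k = 25 (k = -5*(0 - 5) = -5*(-5) = 25)
o(a, f) = -3/(-3 + a)
13*o(k, 2) = 13*(-3/(-3 + 25)) = 13*(-3/22) = -39/22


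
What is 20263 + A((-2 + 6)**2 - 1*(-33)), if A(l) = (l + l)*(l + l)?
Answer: 29867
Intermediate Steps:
A(l) = 4*l**2 (A(l) = (2*l)*(2*l) = 4*l**2)
20263 + A((-2 + 6)**2 - 1*(-33)) = 20263 + 4*((-2 + 6)**2 - 1*(-33))**2 = 20263 + 4*(4**2 + 33)**2 = 20263 + 4*(16 + 33)**2 = 20263 + 4*49**2 = 20263 + 4*2401 = 20263 + 9604 = 29867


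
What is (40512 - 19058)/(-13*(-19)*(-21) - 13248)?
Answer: -21454/18435 ≈ -1.1638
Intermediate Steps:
(40512 - 19058)/(-13*(-19)*(-21) - 13248) = 21454/(247*(-21) - 13248) = 21454/(-5187 - 13248) = 21454/(-18435) = 21454*(-1/18435) = -21454/18435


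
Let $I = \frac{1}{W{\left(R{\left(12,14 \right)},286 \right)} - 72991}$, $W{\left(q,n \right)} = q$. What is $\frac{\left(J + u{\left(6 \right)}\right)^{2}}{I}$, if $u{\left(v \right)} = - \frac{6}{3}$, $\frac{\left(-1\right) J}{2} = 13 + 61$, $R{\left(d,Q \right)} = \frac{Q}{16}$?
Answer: $- \frac{3284555625}{2} \approx -1.6423 \cdot 10^{9}$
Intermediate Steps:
$R{\left(d,Q \right)} = \frac{Q}{16}$ ($R{\left(d,Q \right)} = Q \frac{1}{16} = \frac{Q}{16}$)
$J = -148$ ($J = - 2 \left(13 + 61\right) = \left(-2\right) 74 = -148$)
$u{\left(v \right)} = -2$ ($u{\left(v \right)} = \left(-6\right) \frac{1}{3} = -2$)
$I = - \frac{8}{583921}$ ($I = \frac{1}{\frac{1}{16} \cdot 14 - 72991} = \frac{1}{\frac{7}{8} - 72991} = \frac{1}{- \frac{583921}{8}} = - \frac{8}{583921} \approx -1.37 \cdot 10^{-5}$)
$\frac{\left(J + u{\left(6 \right)}\right)^{2}}{I} = \frac{\left(-148 - 2\right)^{2}}{- \frac{8}{583921}} = \left(-150\right)^{2} \left(- \frac{583921}{8}\right) = 22500 \left(- \frac{583921}{8}\right) = - \frac{3284555625}{2}$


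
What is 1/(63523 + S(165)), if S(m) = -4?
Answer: 1/63519 ≈ 1.5743e-5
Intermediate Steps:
1/(63523 + S(165)) = 1/(63523 - 4) = 1/63519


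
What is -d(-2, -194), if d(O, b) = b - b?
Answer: 0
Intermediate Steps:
d(O, b) = 0
-d(-2, -194) = -1*0 = 0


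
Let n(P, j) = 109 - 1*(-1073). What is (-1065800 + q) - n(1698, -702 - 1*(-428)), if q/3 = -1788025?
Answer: -6431057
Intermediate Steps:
q = -5364075 (q = 3*(-1788025) = -5364075)
n(P, j) = 1182 (n(P, j) = 109 + 1073 = 1182)
(-1065800 + q) - n(1698, -702 - 1*(-428)) = (-1065800 - 5364075) - 1*1182 = -6429875 - 1182 = -6431057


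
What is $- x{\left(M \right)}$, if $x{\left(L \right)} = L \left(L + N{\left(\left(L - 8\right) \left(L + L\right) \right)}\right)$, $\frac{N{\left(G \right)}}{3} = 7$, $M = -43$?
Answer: $-946$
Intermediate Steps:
$N{\left(G \right)} = 21$ ($N{\left(G \right)} = 3 \cdot 7 = 21$)
$x{\left(L \right)} = L \left(21 + L\right)$ ($x{\left(L \right)} = L \left(L + 21\right) = L \left(21 + L\right)$)
$- x{\left(M \right)} = - \left(-43\right) \left(21 - 43\right) = - \left(-43\right) \left(-22\right) = \left(-1\right) 946 = -946$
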